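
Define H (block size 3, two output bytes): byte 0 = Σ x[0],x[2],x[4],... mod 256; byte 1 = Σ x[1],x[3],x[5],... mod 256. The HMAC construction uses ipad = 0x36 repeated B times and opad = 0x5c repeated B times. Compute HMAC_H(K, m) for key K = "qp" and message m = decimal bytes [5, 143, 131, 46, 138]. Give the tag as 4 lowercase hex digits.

Key "qp" = 71 70 is 2 bytes ≤ B = 3; zero-pad to 3 bytes: K' = 71 70 00.
K' ⊕ ipad = 47 46 36.  K' ⊕ opad = 2d 2c 5c.
Inner input = (K'⊕ipad) ∥ m = 47 46 36 ∥ 05 8f 83 2e 8a.
Inner hash: even-index sum = 314 mod 256 = 58; odd-index sum = 344 mod 256 = 88 → 3a 58.
Outer input = (K'⊕opad) ∥ inner = 2d 2c 5c ∥ 3a 58.
Outer hash (tag): even-index sum = 225 mod 256 = 225; odd-index sum = 102 mod 256 = 102 → e1 66.

e166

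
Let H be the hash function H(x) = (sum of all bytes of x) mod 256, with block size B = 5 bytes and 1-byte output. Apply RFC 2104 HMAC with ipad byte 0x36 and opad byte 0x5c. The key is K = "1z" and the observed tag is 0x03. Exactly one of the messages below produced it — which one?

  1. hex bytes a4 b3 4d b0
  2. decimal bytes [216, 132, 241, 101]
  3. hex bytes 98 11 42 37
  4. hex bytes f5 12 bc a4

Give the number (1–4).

4

Key "1z" = 31 7a is 2 bytes ≤ B = 5; zero-pad to 5 bytes: K' = 31 7a 00 00 00.
K' ⊕ ipad = 07 4c 36 36 36; K' ⊕ opad = 6d 26 5c 5c 5c.
m1: inner = H(07 4c 36 36 36 a4 b3 4d b0) = 49; tag = H(6d 26 5c 5c 5c 49) = f0
m2: inner = H(07 4c 36 36 36 d8 84 f1 65) = a7; tag = H(6d 26 5c 5c 5c a7) = 4e
m3: inner = H(07 4c 36 36 36 98 11 42 37) = 17; tag = H(6d 26 5c 5c 5c 17) = be
m4: inner = H(07 4c 36 36 36 f5 12 bc a4) = 5c; tag = H(6d 26 5c 5c 5c 5c) = 03 ← matches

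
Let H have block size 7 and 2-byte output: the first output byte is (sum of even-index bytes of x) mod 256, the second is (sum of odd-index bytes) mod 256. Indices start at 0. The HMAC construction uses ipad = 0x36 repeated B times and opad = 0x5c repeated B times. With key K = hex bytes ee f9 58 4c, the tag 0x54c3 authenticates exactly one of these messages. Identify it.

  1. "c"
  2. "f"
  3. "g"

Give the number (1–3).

Key hex bytes ee f9 58 4c is 4 bytes ≤ B = 7; zero-pad to 7 bytes: K' = ee f9 58 4c 00 00 00.
K' ⊕ ipad = d8 cf 6e 7a 36 36 36; K' ⊕ opad = b2 a5 04 10 5c 5c 5c.
m1: inner = H(d8 cf 6e 7a 36 36 36 63) = b2 e2; tag = H(b2 a5 04 10 5c 5c 5c b2 e2) = 50c3
m2: inner = H(d8 cf 6e 7a 36 36 36 66) = b2 e5; tag = H(b2 a5 04 10 5c 5c 5c b2 e5) = 53c3
m3: inner = H(d8 cf 6e 7a 36 36 36 67) = b2 e6; tag = H(b2 a5 04 10 5c 5c 5c b2 e6) = 54c3 ← matches

3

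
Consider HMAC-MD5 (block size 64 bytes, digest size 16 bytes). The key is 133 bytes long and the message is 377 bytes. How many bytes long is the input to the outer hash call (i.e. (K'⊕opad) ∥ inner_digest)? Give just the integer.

80

Key is 133 > 64 bytes, so it is hashed to 16 bytes then zero-padded to 64: |K'| = 64.
Outer input = (K'⊕opad) ∥ H(inner) → 64 + 16 = 80 bytes.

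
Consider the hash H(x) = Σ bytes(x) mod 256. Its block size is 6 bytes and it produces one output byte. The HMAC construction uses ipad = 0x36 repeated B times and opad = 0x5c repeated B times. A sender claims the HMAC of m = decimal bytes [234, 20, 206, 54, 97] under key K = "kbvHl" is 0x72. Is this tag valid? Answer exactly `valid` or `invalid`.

Key "kbvHl" = 6b 62 76 48 6c is 5 bytes ≤ B = 6; zero-pad to 6 bytes: K' = 6b 62 76 48 6c 00.
K' ⊕ ipad = 5d 54 40 7e 5a 36; K' ⊕ opad = 37 3e 2a 14 30 5c.
Inner hash: sum = 93+84+64+126+90+54+234+20+206+54+97 = 1122; mod 256 = 98 → 62.
Outer hash (recomputed tag): sum = 55+62+42+20+48+92+98 = 417; mod 256 = 161 → a1.
Recomputed tag = a1; claimed = 72 → mismatch.

invalid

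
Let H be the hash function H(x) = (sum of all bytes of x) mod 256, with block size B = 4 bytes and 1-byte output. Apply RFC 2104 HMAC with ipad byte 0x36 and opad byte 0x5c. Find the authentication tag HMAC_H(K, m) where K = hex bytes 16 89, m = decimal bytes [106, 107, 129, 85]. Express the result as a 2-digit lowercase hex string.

cd

Key hex bytes 16 89 is 2 bytes ≤ B = 4; zero-pad to 4 bytes: K' = 16 89 00 00.
K' ⊕ ipad = 20 bf 36 36.  K' ⊕ opad = 4a d5 5c 5c.
Inner input = (K'⊕ipad) ∥ m = 20 bf 36 36 ∥ 6a 6b 81 55.
Inner hash: sum = 32+191+54+54+106+107+129+85 = 758; mod 256 = 246 → f6.
Outer input = (K'⊕opad) ∥ inner = 4a d5 5c 5c ∥ f6.
Outer hash (tag): sum = 74+213+92+92+246 = 717; mod 256 = 205 → cd.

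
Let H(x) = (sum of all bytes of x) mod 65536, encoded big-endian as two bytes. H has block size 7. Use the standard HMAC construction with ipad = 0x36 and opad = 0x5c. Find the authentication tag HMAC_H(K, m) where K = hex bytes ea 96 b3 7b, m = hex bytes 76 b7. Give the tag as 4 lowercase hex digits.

03cb

Key hex bytes ea 96 b3 7b is 4 bytes ≤ B = 7; zero-pad to 7 bytes: K' = ea 96 b3 7b 00 00 00.
K' ⊕ ipad = dc a0 85 4d 36 36 36.  K' ⊕ opad = b6 ca ef 27 5c 5c 5c.
Inner input = (K'⊕ipad) ∥ m = dc a0 85 4d 36 36 36 ∥ 76 b7.
Inner hash: sum = 220+160+133+77+54+54+54+118+183 = 1053 → 04 1d.
Outer input = (K'⊕opad) ∥ inner = b6 ca ef 27 5c 5c 5c ∥ 04 1d.
Outer hash (tag): sum = 182+202+239+39+92+92+92+4+29 = 971 → 03 cb.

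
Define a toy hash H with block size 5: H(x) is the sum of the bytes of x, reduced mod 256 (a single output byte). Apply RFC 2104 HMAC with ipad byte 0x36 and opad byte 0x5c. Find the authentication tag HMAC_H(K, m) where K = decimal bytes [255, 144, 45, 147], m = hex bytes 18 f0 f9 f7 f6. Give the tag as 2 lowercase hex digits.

Key decimal bytes [255, 144, 45, 147] = ff 90 2d 93 is 4 bytes ≤ B = 5; zero-pad to 5 bytes: K' = ff 90 2d 93 00.
K' ⊕ ipad = c9 a6 1b a5 36.  K' ⊕ opad = a3 cc 71 cf 5c.
Inner input = (K'⊕ipad) ∥ m = c9 a6 1b a5 36 ∥ 18 f0 f9 f7 f6.
Inner hash: sum = 201+166+27+165+54+24+240+249+247+246 = 1619; mod 256 = 83 → 53.
Outer input = (K'⊕opad) ∥ inner = a3 cc 71 cf 5c ∥ 53.
Outer hash (tag): sum = 163+204+113+207+92+83 = 862; mod 256 = 94 → 5e.

5e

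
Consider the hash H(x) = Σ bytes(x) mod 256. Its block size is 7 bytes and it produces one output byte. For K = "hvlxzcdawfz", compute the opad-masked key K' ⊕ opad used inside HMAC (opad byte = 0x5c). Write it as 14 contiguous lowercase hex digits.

e75c5c5c5c5c5c

Key "hvlxzcdawfz" = 68 76 6c 78 7a 63 64 61 77 66 7a is 11 bytes > B = 7, so hash it first: H(key) = bb, then zero-pad to 7 bytes: K' = bb 00 00 00 00 00 00.
XOR each byte with 0x5c: bb⊕5c=e7, 00⊕5c=5c, 00⊕5c=5c, 00⊕5c=5c, 00⊕5c=5c, 00⊕5c=5c, 00⊕5c=5c.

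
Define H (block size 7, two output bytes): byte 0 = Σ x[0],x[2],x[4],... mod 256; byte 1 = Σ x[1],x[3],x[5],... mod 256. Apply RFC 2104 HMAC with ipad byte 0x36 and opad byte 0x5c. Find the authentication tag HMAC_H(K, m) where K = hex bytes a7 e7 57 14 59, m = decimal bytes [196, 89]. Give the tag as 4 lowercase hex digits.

Key hex bytes a7 e7 57 14 59 is 5 bytes ≤ B = 7; zero-pad to 7 bytes: K' = a7 e7 57 14 59 00 00.
K' ⊕ ipad = 91 d1 61 22 6f 36 36.  K' ⊕ opad = fb bb 0b 48 05 5c 5c.
Inner input = (K'⊕ipad) ∥ m = 91 d1 61 22 6f 36 36 ∥ c4 59.
Inner hash: even-index sum = 496 mod 256 = 240; odd-index sum = 493 mod 256 = 237 → f0 ed.
Outer input = (K'⊕opad) ∥ inner = fb bb 0b 48 05 5c 5c ∥ f0 ed.
Outer hash (tag): even-index sum = 596 mod 256 = 84; odd-index sum = 591 mod 256 = 79 → 54 4f.

544f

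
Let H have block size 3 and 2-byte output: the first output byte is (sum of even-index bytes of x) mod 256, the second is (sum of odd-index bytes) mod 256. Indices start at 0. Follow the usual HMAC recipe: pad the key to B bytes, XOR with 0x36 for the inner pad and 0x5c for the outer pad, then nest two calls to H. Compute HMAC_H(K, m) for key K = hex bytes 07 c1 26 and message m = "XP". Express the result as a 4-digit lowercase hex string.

242e

Key hex bytes 07 c1 26 is exactly B = 3 bytes: K' = 07 c1 26.
K' ⊕ ipad = 31 f7 10.  K' ⊕ opad = 5b 9d 7a.
Inner input = (K'⊕ipad) ∥ m = 31 f7 10 ∥ 58 50.
Inner hash: even-index sum = 145 mod 256 = 145; odd-index sum = 335 mod 256 = 79 → 91 4f.
Outer input = (K'⊕opad) ∥ inner = 5b 9d 7a ∥ 91 4f.
Outer hash (tag): even-index sum = 292 mod 256 = 36; odd-index sum = 302 mod 256 = 46 → 24 2e.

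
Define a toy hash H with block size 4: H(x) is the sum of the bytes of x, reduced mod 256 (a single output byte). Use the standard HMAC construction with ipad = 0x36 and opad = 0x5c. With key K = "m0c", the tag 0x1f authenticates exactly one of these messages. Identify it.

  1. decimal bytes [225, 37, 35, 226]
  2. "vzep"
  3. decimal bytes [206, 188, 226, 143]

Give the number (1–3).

3

Key "m0c" = 6d 30 63 is 3 bytes ≤ B = 4; zero-pad to 4 bytes: K' = 6d 30 63 00.
K' ⊕ ipad = 5b 06 55 36; K' ⊕ opad = 31 6c 3f 5c.
m1: inner = H(5b 06 55 36 e1 25 23 e2) = f7; tag = H(31 6c 3f 5c f7) = 2f
m2: inner = H(5b 06 55 36 76 7a 65 70) = b1; tag = H(31 6c 3f 5c b1) = e9
m3: inner = H(5b 06 55 36 ce bc e2 8f) = e7; tag = H(31 6c 3f 5c e7) = 1f ← matches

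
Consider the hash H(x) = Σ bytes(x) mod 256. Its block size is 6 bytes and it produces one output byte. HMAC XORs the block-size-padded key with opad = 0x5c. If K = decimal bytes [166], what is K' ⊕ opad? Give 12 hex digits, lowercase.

Key decimal bytes [166] = a6 is 1 byte ≤ B = 6; zero-pad to 6 bytes: K' = a6 00 00 00 00 00.
XOR each byte with 0x5c: a6⊕5c=fa, 00⊕5c=5c, 00⊕5c=5c, 00⊕5c=5c, 00⊕5c=5c, 00⊕5c=5c.

fa5c5c5c5c5c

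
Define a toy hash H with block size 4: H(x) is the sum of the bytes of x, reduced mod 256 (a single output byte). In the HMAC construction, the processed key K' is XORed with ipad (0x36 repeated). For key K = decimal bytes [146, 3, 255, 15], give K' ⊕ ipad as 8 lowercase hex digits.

Key decimal bytes [146, 3, 255, 15] = 92 03 ff 0f is exactly B = 4 bytes: K' = 92 03 ff 0f.
XOR each byte with 0x36: 92⊕36=a4, 03⊕36=35, ff⊕36=c9, 0f⊕36=39.

a435c939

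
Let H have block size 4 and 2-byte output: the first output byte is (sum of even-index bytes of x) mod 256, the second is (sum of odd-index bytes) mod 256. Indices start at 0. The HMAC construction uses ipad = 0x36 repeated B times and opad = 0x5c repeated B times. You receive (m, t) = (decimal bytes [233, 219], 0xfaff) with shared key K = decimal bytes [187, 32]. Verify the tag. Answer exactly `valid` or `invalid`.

Key decimal bytes [187, 32] = bb 20 is 2 bytes ≤ B = 4; zero-pad to 4 bytes: K' = bb 20 00 00.
K' ⊕ ipad = 8d 16 36 36; K' ⊕ opad = e7 7c 5c 5c.
Inner hash: even-index sum = 428 mod 256 = 172; odd-index sum = 295 mod 256 = 39 → ac 27.
Outer hash (recomputed tag): even-index sum = 495 mod 256 = 239; odd-index sum = 255 mod 256 = 255 → ef ff.
Recomputed tag = efff; claimed = faff → mismatch.

invalid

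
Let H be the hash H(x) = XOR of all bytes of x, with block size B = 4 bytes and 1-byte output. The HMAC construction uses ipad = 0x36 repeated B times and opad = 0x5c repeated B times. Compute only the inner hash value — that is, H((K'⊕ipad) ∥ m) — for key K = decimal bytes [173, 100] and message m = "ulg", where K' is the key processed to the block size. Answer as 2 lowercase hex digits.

b7

Key decimal bytes [173, 100] = ad 64 is 2 bytes ≤ B = 4; zero-pad to 4 bytes: K' = ad 64 00 00.
K' ⊕ ipad = 9b 52 36 36.
Inner input = 9b 52 36 36 ∥ 75 6c 67.
Inner hash: XOR 9b⊕52⊕36⊕36⊕75⊕6c⊕67 = b7.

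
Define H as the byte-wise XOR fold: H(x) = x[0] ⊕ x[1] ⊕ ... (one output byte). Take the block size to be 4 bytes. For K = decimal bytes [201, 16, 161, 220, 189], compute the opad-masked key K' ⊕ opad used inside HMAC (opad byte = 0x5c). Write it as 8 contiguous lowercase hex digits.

Key decimal bytes [201, 16, 161, 220, 189] = c9 10 a1 dc bd is 5 bytes > B = 4, so hash it first: H(key) = 19, then zero-pad to 4 bytes: K' = 19 00 00 00.
XOR each byte with 0x5c: 19⊕5c=45, 00⊕5c=5c, 00⊕5c=5c, 00⊕5c=5c.

455c5c5c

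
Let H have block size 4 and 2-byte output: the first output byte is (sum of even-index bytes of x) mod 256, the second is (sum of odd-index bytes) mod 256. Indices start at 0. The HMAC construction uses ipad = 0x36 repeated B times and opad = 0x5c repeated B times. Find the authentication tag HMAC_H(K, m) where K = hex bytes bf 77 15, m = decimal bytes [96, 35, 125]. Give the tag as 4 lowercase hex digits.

Key hex bytes bf 77 15 is 3 bytes ≤ B = 4; zero-pad to 4 bytes: K' = bf 77 15 00.
K' ⊕ ipad = 89 41 23 36.  K' ⊕ opad = e3 2b 49 5c.
Inner input = (K'⊕ipad) ∥ m = 89 41 23 36 ∥ 60 23 7d.
Inner hash: even-index sum = 393 mod 256 = 137; odd-index sum = 154 mod 256 = 154 → 89 9a.
Outer input = (K'⊕opad) ∥ inner = e3 2b 49 5c ∥ 89 9a.
Outer hash (tag): even-index sum = 437 mod 256 = 181; odd-index sum = 289 mod 256 = 33 → b5 21.

b521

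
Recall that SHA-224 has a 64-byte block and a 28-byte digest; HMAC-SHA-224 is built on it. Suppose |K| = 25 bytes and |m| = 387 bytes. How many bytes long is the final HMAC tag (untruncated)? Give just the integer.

28

The tag is one SHA-224 digest: 28 bytes.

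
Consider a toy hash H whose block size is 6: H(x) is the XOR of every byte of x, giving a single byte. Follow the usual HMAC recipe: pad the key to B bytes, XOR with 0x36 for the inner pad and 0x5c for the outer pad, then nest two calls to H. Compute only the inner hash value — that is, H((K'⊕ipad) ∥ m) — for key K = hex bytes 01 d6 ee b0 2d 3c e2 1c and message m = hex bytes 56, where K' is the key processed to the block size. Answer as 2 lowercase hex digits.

Key hex bytes 01 d6 ee b0 2d 3c e2 1c is 8 bytes > B = 6, so hash it first: H(key) = 66, then zero-pad to 6 bytes: K' = 66 00 00 00 00 00.
K' ⊕ ipad = 50 36 36 36 36 36.
Inner input = 50 36 36 36 36 36 ∥ 56.
Inner hash: XOR 50⊕36⊕36⊕36⊕36⊕36⊕56 = 30.

30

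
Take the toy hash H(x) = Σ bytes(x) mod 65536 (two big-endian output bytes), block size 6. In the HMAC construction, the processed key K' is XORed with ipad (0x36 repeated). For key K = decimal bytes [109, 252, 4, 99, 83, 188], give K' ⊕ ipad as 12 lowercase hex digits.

Key decimal bytes [109, 252, 4, 99, 83, 188] = 6d fc 04 63 53 bc is exactly B = 6 bytes: K' = 6d fc 04 63 53 bc.
XOR each byte with 0x36: 6d⊕36=5b, fc⊕36=ca, 04⊕36=32, 63⊕36=55, 53⊕36=65, bc⊕36=8a.

5bca3255658a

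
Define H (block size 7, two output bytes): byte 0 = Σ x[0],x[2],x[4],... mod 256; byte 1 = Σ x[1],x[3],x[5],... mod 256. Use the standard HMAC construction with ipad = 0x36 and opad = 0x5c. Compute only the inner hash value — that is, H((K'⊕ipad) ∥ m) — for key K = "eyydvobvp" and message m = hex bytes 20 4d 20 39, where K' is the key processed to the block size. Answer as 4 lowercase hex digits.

Key "eyydvobvp" = 65 79 79 64 76 6f 62 76 70 is 9 bytes > B = 7, so hash it first: H(key) = 26 c2, then zero-pad to 7 bytes: K' = 26 c2 00 00 00 00 00.
K' ⊕ ipad = 10 f4 36 36 36 36 36.
Inner input = 10 f4 36 36 36 36 36 ∥ 20 4d 20 39.
Inner hash: even-index sum = 312 mod 256 = 56; odd-index sum = 416 mod 256 = 160 → 38 a0.

38a0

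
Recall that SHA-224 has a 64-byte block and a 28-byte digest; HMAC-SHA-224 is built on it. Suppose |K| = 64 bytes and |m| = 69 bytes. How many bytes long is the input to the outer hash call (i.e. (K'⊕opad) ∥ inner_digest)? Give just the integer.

92

Key is 64 ≤ 64 bytes, zero-padded: |K'| = 64.
Outer input = (K'⊕opad) ∥ H(inner) → 64 + 28 = 92 bytes.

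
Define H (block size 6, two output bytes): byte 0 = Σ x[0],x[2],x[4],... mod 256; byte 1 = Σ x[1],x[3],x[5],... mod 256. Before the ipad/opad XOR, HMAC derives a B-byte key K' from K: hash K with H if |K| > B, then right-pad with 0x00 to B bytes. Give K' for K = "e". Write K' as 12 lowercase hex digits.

650000000000

Key "e" = 65 is 1 byte ≤ B = 6; zero-pad to 6 bytes: K' = 65 00 00 00 00 00.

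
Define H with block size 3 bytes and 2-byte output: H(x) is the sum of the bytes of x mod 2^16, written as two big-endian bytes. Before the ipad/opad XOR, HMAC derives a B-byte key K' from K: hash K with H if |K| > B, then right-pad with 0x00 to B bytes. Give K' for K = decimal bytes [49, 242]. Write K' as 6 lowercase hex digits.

31f200

Key decimal bytes [49, 242] = 31 f2 is 2 bytes ≤ B = 3; zero-pad to 3 bytes: K' = 31 f2 00.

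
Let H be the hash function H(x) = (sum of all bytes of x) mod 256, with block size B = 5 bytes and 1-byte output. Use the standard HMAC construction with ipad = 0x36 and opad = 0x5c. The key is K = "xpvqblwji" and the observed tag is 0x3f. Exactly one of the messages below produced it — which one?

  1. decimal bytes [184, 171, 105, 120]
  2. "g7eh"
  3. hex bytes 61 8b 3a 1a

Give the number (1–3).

2

Key "xpvqblwji" = 78 70 76 71 62 6c 77 6a 69 is 9 bytes > B = 5, so hash it first: H(key) = e7, then zero-pad to 5 bytes: K' = e7 00 00 00 00.
K' ⊕ ipad = d1 36 36 36 36; K' ⊕ opad = bb 5c 5c 5c 5c.
m1: inner = H(d1 36 36 36 36 b8 ab 69 78) = ed; tag = H(bb 5c 5c 5c 5c ed) = 18
m2: inner = H(d1 36 36 36 36 67 37 65 68) = 14; tag = H(bb 5c 5c 5c 5c 14) = 3f ← matches
m3: inner = H(d1 36 36 36 36 61 8b 3a 1a) = e9; tag = H(bb 5c 5c 5c 5c e9) = 14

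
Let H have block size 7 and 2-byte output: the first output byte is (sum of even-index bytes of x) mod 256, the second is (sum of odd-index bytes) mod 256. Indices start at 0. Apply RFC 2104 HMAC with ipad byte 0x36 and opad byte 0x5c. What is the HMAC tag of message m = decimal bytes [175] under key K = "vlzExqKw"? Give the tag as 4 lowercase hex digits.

Key "vlzExqKw" = 76 6c 7a 45 78 71 4b 77 is 8 bytes > B = 7, so hash it first: H(key) = b3 99, then zero-pad to 7 bytes: K' = b3 99 00 00 00 00 00.
K' ⊕ ipad = 85 af 36 36 36 36 36.  K' ⊕ opad = ef c5 5c 5c 5c 5c 5c.
Inner input = (K'⊕ipad) ∥ m = 85 af 36 36 36 36 36 ∥ af.
Inner hash: even-index sum = 295 mod 256 = 39; odd-index sum = 458 mod 256 = 202 → 27 ca.
Outer input = (K'⊕opad) ∥ inner = ef c5 5c 5c 5c 5c 5c ∥ 27 ca.
Outer hash (tag): even-index sum = 717 mod 256 = 205; odd-index sum = 420 mod 256 = 164 → cd a4.

cda4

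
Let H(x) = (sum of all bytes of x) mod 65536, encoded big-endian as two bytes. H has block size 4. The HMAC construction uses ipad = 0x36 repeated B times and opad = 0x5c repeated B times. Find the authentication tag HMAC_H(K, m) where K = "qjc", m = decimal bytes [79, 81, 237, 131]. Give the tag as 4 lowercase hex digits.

Key "qjc" = 71 6a 63 is 3 bytes ≤ B = 4; zero-pad to 4 bytes: K' = 71 6a 63 00.
K' ⊕ ipad = 47 5c 55 36.  K' ⊕ opad = 2d 36 3f 5c.
Inner input = (K'⊕ipad) ∥ m = 47 5c 55 36 ∥ 4f 51 ed 83.
Inner hash: sum = 71+92+85+54+79+81+237+131 = 830 → 03 3e.
Outer input = (K'⊕opad) ∥ inner = 2d 36 3f 5c ∥ 03 3e.
Outer hash (tag): sum = 45+54+63+92+3+62 = 319 → 01 3f.

013f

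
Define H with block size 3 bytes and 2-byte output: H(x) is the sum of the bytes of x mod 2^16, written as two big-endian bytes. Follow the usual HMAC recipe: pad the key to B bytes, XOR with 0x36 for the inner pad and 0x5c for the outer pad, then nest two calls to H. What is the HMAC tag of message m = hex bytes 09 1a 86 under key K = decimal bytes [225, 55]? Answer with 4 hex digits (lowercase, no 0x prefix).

023c

Key decimal bytes [225, 55] = e1 37 is 2 bytes ≤ B = 3; zero-pad to 3 bytes: K' = e1 37 00.
K' ⊕ ipad = d7 01 36.  K' ⊕ opad = bd 6b 5c.
Inner input = (K'⊕ipad) ∥ m = d7 01 36 ∥ 09 1a 86.
Inner hash: sum = 215+1+54+9+26+134 = 439 → 01 b7.
Outer input = (K'⊕opad) ∥ inner = bd 6b 5c ∥ 01 b7.
Outer hash (tag): sum = 189+107+92+1+183 = 572 → 02 3c.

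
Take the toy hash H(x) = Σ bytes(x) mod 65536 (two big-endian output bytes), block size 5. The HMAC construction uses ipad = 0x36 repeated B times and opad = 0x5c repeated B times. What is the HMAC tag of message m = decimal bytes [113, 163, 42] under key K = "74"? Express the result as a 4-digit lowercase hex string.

02cb

Key "74" = 37 34 is 2 bytes ≤ B = 5; zero-pad to 5 bytes: K' = 37 34 00 00 00.
K' ⊕ ipad = 01 02 36 36 36.  K' ⊕ opad = 6b 68 5c 5c 5c.
Inner input = (K'⊕ipad) ∥ m = 01 02 36 36 36 ∥ 71 a3 2a.
Inner hash: sum = 1+2+54+54+54+113+163+42 = 483 → 01 e3.
Outer input = (K'⊕opad) ∥ inner = 6b 68 5c 5c 5c ∥ 01 e3.
Outer hash (tag): sum = 107+104+92+92+92+1+227 = 715 → 02 cb.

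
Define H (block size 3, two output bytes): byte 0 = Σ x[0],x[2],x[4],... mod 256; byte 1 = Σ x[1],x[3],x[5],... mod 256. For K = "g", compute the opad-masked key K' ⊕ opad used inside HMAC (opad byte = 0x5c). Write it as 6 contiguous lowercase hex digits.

Key "g" = 67 is 1 byte ≤ B = 3; zero-pad to 3 bytes: K' = 67 00 00.
XOR each byte with 0x5c: 67⊕5c=3b, 00⊕5c=5c, 00⊕5c=5c.

3b5c5c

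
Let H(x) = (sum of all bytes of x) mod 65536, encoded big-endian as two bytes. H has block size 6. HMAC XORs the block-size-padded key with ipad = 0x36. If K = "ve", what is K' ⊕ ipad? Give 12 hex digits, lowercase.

Key "ve" = 76 65 is 2 bytes ≤ B = 6; zero-pad to 6 bytes: K' = 76 65 00 00 00 00.
XOR each byte with 0x36: 76⊕36=40, 65⊕36=53, 00⊕36=36, 00⊕36=36, 00⊕36=36, 00⊕36=36.

405336363636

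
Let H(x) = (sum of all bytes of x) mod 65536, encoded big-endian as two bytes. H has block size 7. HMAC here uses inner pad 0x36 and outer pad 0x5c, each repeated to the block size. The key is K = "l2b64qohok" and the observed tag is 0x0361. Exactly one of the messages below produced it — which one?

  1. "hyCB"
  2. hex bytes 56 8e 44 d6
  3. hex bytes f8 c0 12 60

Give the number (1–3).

1

Key "l2b64qohok" = 6c 32 62 36 34 71 6f 68 6f 6b is 10 bytes > B = 7, so hash it first: H(key) = 03 8c, then zero-pad to 7 bytes: K' = 03 8c 00 00 00 00 00.
K' ⊕ ipad = 35 ba 36 36 36 36 36; K' ⊕ opad = 5f d0 5c 5c 5c 5c 5c.
m1: inner = H(35 ba 36 36 36 36 36 68 79 43 42) = 03 63; tag = H(5f d0 5c 5c 5c 5c 5c 03 63) = 0361 ← matches
m2: inner = H(35 ba 36 36 36 36 36 56 8e 44 d6) = 03 fb; tag = H(5f d0 5c 5c 5c 5c 5c 03 fb) = 03f9
m3: inner = H(35 ba 36 36 36 36 36 f8 c0 12 60) = 04 27; tag = H(5f d0 5c 5c 5c 5c 5c 04 27) = 0326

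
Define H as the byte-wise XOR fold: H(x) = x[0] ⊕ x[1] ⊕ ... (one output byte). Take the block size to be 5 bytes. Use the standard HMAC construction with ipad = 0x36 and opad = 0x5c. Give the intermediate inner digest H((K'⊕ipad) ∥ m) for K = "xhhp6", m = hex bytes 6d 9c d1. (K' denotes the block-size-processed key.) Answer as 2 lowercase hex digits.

Key "xhhp6" = 78 68 68 70 36 is exactly B = 5 bytes: K' = 78 68 68 70 36.
K' ⊕ ipad = 4e 5e 5e 46 00.
Inner input = 4e 5e 5e 46 00 ∥ 6d 9c d1.
Inner hash: XOR 4e⊕5e⊕5e⊕46⊕00⊕6d⊕9c⊕d1 = 28.

28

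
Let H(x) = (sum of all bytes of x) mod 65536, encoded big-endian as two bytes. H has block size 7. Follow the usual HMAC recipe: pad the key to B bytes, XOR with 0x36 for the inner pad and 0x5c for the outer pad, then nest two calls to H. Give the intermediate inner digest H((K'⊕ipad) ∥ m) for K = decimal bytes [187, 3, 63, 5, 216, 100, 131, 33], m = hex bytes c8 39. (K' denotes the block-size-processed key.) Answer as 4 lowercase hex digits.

0317

Key decimal bytes [187, 3, 63, 5, 216, 100, 131, 33] = bb 03 3f 05 d8 64 83 21 is 8 bytes > B = 7, so hash it first: H(key) = 02 e2, then zero-pad to 7 bytes: K' = 02 e2 00 00 00 00 00.
K' ⊕ ipad = 34 d4 36 36 36 36 36.
Inner input = 34 d4 36 36 36 36 36 ∥ c8 39.
Inner hash: sum = 52+212+54+54+54+54+54+200+57 = 791 → 03 17.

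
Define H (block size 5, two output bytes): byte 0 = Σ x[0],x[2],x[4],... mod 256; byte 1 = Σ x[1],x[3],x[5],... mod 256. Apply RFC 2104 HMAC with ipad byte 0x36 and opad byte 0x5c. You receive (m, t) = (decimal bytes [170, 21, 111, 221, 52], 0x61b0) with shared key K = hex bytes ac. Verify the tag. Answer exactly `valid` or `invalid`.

Key hex bytes ac is 1 byte ≤ B = 5; zero-pad to 5 bytes: K' = ac 00 00 00 00.
K' ⊕ ipad = 9a 36 36 36 36; K' ⊕ opad = f0 5c 5c 5c 5c.
Inner hash: even-index sum = 504 mod 256 = 248; odd-index sum = 441 mod 256 = 185 → f8 b9.
Outer hash (recomputed tag): even-index sum = 609 mod 256 = 97; odd-index sum = 432 mod 256 = 176 → 61 b0.
Recomputed tag = 61b0; claimed = 61b0 → match.

valid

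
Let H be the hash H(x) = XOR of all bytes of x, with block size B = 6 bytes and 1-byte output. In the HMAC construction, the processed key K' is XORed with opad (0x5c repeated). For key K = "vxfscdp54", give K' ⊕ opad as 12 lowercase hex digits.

Key "vxfscdp54" = 76 78 66 73 63 64 70 35 34 is 9 bytes > B = 6, so hash it first: H(key) = 6d, then zero-pad to 6 bytes: K' = 6d 00 00 00 00 00.
XOR each byte with 0x5c: 6d⊕5c=31, 00⊕5c=5c, 00⊕5c=5c, 00⊕5c=5c, 00⊕5c=5c, 00⊕5c=5c.

315c5c5c5c5c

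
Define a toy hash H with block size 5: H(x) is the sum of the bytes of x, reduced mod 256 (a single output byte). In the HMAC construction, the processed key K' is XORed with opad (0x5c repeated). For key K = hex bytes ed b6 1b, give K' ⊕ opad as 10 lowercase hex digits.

b1ea475c5c

Key hex bytes ed b6 1b is 3 bytes ≤ B = 5; zero-pad to 5 bytes: K' = ed b6 1b 00 00.
XOR each byte with 0x5c: ed⊕5c=b1, b6⊕5c=ea, 1b⊕5c=47, 00⊕5c=5c, 00⊕5c=5c.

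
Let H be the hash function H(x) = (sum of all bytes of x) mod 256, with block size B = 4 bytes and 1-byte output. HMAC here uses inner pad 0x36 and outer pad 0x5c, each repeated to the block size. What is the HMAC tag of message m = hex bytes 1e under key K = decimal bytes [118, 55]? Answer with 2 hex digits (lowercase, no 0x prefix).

Key decimal bytes [118, 55] = 76 37 is 2 bytes ≤ B = 4; zero-pad to 4 bytes: K' = 76 37 00 00.
K' ⊕ ipad = 40 01 36 36.  K' ⊕ opad = 2a 6b 5c 5c.
Inner input = (K'⊕ipad) ∥ m = 40 01 36 36 ∥ 1e.
Inner hash: sum = 64+1+54+54+30 = 203 → cb.
Outer input = (K'⊕opad) ∥ inner = 2a 6b 5c 5c ∥ cb.
Outer hash (tag): sum = 42+107+92+92+203 = 536; mod 256 = 24 → 18.

18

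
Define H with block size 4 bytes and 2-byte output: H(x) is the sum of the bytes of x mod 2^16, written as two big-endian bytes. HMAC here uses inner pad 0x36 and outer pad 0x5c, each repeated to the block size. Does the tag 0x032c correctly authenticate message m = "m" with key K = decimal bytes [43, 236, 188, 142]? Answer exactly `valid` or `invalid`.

Key decimal bytes [43, 236, 188, 142] = 2b ec bc 8e is exactly B = 4 bytes: K' = 2b ec bc 8e.
K' ⊕ ipad = 1d da 8a b8; K' ⊕ opad = 77 b0 e0 d2.
Inner hash: sum = 29+218+138+184+109 = 678 → 02 a6.
Outer hash (recomputed tag): sum = 119+176+224+210+2+166 = 897 → 03 81.
Recomputed tag = 0381; claimed = 032c → mismatch.

invalid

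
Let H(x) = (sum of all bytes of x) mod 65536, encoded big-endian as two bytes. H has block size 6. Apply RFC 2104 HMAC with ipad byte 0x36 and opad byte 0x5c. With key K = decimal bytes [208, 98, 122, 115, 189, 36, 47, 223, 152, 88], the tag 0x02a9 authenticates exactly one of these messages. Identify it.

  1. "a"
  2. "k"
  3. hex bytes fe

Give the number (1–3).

2

Key decimal bytes [208, 98, 122, 115, 189, 36, 47, 223, 152, 88] = d0 62 7a 73 bd 24 2f df 98 58 is 10 bytes > B = 6, so hash it first: H(key) = 04 fe, then zero-pad to 6 bytes: K' = 04 fe 00 00 00 00.
K' ⊕ ipad = 32 c8 36 36 36 36; K' ⊕ opad = 58 a2 5c 5c 5c 5c.
m1: inner = H(32 c8 36 36 36 36 61) = 02 33; tag = H(58 a2 5c 5c 5c 5c 02 33) = 029f
m2: inner = H(32 c8 36 36 36 36 6b) = 02 3d; tag = H(58 a2 5c 5c 5c 5c 02 3d) = 02a9 ← matches
m3: inner = H(32 c8 36 36 36 36 fe) = 02 d0; tag = H(58 a2 5c 5c 5c 5c 02 d0) = 033c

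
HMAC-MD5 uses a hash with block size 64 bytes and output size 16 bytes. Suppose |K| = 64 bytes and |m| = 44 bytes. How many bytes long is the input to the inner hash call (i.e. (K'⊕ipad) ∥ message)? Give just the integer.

Key is 64 ≤ 64 bytes, zero-padded: |K'| = 64.
Inner input = (K'⊕ipad) ∥ m → 64 + 44 = 108 bytes.

108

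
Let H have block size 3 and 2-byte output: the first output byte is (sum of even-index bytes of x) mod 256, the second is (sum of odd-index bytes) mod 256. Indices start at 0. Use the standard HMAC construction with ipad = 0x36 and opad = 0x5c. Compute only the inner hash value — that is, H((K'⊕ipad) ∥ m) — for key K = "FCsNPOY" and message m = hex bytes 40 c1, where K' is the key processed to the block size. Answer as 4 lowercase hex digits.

Key "FCsNPOY" = 46 43 73 4e 50 4f 59 is 7 bytes > B = 3, so hash it first: H(key) = 62 e0, then zero-pad to 3 bytes: K' = 62 e0 00.
K' ⊕ ipad = 54 d6 36.
Inner input = 54 d6 36 ∥ 40 c1.
Inner hash: even-index sum = 331 mod 256 = 75; odd-index sum = 278 mod 256 = 22 → 4b 16.

4b16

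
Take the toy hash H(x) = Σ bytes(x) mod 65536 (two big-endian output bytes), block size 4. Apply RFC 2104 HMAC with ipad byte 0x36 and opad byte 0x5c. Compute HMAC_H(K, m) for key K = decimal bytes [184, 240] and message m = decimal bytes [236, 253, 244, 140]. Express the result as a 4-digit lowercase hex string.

Key decimal bytes [184, 240] = b8 f0 is 2 bytes ≤ B = 4; zero-pad to 4 bytes: K' = b8 f0 00 00.
K' ⊕ ipad = 8e c6 36 36.  K' ⊕ opad = e4 ac 5c 5c.
Inner input = (K'⊕ipad) ∥ m = 8e c6 36 36 ∥ ec fd f4 8c.
Inner hash: sum = 142+198+54+54+236+253+244+140 = 1321 → 05 29.
Outer input = (K'⊕opad) ∥ inner = e4 ac 5c 5c ∥ 05 29.
Outer hash (tag): sum = 228+172+92+92+5+41 = 630 → 02 76.

0276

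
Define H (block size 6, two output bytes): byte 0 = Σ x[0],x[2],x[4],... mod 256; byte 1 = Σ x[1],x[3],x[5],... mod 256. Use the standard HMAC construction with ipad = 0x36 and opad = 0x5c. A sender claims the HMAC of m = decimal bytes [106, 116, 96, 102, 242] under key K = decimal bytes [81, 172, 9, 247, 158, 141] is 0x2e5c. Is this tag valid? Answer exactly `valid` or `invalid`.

valid

Key decimal bytes [81, 172, 9, 247, 158, 141] = 51 ac 09 f7 9e 8d is exactly B = 6 bytes: K' = 51 ac 09 f7 9e 8d.
K' ⊕ ipad = 67 9a 3f c1 a8 bb; K' ⊕ opad = 0d f0 55 ab c2 d1.
Inner hash: even-index sum = 778 mod 256 = 10; odd-index sum = 752 mod 256 = 240 → 0a f0.
Outer hash (recomputed tag): even-index sum = 302 mod 256 = 46; odd-index sum = 860 mod 256 = 92 → 2e 5c.
Recomputed tag = 2e5c; claimed = 2e5c → match.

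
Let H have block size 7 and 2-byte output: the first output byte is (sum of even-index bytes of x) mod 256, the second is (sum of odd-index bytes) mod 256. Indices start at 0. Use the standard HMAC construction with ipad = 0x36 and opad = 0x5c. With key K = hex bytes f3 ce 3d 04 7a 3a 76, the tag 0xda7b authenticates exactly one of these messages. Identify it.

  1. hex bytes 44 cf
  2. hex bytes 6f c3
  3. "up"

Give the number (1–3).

Key hex bytes f3 ce 3d 04 7a 3a 76 is exactly B = 7 bytes: K' = f3 ce 3d 04 7a 3a 76.
K' ⊕ ipad = c5 f8 0b 32 4c 0c 40; K' ⊕ opad = af 92 61 58 26 66 2a.
m1: inner = H(c5 f8 0b 32 4c 0c 40 44 cf) = 2b 7a; tag = H(af 92 61 58 26 66 2a 2b 7a) = da7b ← matches
m2: inner = H(c5 f8 0b 32 4c 0c 40 6f c3) = 1f a5; tag = H(af 92 61 58 26 66 2a 1f a5) = 056f
m3: inner = H(c5 f8 0b 32 4c 0c 40 75 70) = cc ab; tag = H(af 92 61 58 26 66 2a cc ab) = 0b1c

1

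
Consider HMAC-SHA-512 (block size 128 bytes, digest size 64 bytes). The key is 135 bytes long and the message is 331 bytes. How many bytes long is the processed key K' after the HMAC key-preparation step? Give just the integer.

128

Key is 135 > 128 bytes, so it is hashed to 64 bytes then zero-padded to 128: |K'| = 128.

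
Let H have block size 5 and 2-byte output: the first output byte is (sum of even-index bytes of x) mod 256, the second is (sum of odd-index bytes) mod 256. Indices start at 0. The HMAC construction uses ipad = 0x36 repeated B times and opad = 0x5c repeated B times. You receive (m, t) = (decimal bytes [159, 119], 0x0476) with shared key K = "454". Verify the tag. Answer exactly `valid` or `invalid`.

Key "454" = 34 35 34 is 3 bytes ≤ B = 5; zero-pad to 5 bytes: K' = 34 35 34 00 00.
K' ⊕ ipad = 02 03 02 36 36; K' ⊕ opad = 68 69 68 5c 5c.
Inner hash: even-index sum = 177 mod 256 = 177; odd-index sum = 216 mod 256 = 216 → b1 d8.
Outer hash (recomputed tag): even-index sum = 516 mod 256 = 4; odd-index sum = 374 mod 256 = 118 → 04 76.
Recomputed tag = 0476; claimed = 0476 → match.

valid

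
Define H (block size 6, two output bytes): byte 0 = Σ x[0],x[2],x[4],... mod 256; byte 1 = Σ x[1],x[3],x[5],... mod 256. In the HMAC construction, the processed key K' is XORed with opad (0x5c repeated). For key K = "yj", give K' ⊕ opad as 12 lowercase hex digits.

25365c5c5c5c

Key "yj" = 79 6a is 2 bytes ≤ B = 6; zero-pad to 6 bytes: K' = 79 6a 00 00 00 00.
XOR each byte with 0x5c: 79⊕5c=25, 6a⊕5c=36, 00⊕5c=5c, 00⊕5c=5c, 00⊕5c=5c, 00⊕5c=5c.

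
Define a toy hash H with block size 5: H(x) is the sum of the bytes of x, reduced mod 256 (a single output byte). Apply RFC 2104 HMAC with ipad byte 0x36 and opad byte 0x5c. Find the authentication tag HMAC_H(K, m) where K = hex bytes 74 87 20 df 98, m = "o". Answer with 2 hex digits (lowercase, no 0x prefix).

Key hex bytes 74 87 20 df 98 is exactly B = 5 bytes: K' = 74 87 20 df 98.
K' ⊕ ipad = 42 b1 16 e9 ae.  K' ⊕ opad = 28 db 7c 83 c4.
Inner input = (K'⊕ipad) ∥ m = 42 b1 16 e9 ae ∥ 6f.
Inner hash: sum = 66+177+22+233+174+111 = 783; mod 256 = 15 → 0f.
Outer input = (K'⊕opad) ∥ inner = 28 db 7c 83 c4 ∥ 0f.
Outer hash (tag): sum = 40+219+124+131+196+15 = 725; mod 256 = 213 → d5.

d5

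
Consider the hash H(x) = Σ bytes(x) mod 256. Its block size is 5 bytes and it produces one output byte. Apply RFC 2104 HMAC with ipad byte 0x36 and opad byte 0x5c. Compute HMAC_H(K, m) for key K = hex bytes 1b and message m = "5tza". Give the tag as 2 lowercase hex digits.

40

Key hex bytes 1b is 1 byte ≤ B = 5; zero-pad to 5 bytes: K' = 1b 00 00 00 00.
K' ⊕ ipad = 2d 36 36 36 36.  K' ⊕ opad = 47 5c 5c 5c 5c.
Inner input = (K'⊕ipad) ∥ m = 2d 36 36 36 36 ∥ 35 74 7a 61.
Inner hash: sum = 45+54+54+54+54+53+116+122+97 = 649; mod 256 = 137 → 89.
Outer input = (K'⊕opad) ∥ inner = 47 5c 5c 5c 5c ∥ 89.
Outer hash (tag): sum = 71+92+92+92+92+137 = 576; mod 256 = 64 → 40.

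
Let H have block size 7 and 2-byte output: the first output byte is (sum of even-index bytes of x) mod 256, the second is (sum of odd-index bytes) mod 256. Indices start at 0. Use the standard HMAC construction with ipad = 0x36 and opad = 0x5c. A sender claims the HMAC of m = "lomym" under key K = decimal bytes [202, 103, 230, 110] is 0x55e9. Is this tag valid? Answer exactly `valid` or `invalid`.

invalid

Key decimal bytes [202, 103, 230, 110] = ca 67 e6 6e is 4 bytes ≤ B = 7; zero-pad to 7 bytes: K' = ca 67 e6 6e 00 00 00.
K' ⊕ ipad = fc 51 d0 58 36 36 36; K' ⊕ opad = 96 3b ba 32 5c 5c 5c.
Inner hash: even-index sum = 800 mod 256 = 32; odd-index sum = 549 mod 256 = 37 → 20 25.
Outer hash (recomputed tag): even-index sum = 557 mod 256 = 45; odd-index sum = 233 mod 256 = 233 → 2d e9.
Recomputed tag = 2de9; claimed = 55e9 → mismatch.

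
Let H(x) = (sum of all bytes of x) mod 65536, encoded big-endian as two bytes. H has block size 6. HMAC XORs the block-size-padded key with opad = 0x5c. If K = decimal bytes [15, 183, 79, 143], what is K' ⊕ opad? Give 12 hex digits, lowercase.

Key decimal bytes [15, 183, 79, 143] = 0f b7 4f 8f is 4 bytes ≤ B = 6; zero-pad to 6 bytes: K' = 0f b7 4f 8f 00 00.
XOR each byte with 0x5c: 0f⊕5c=53, b7⊕5c=eb, 4f⊕5c=13, 8f⊕5c=d3, 00⊕5c=5c, 00⊕5c=5c.

53eb13d35c5c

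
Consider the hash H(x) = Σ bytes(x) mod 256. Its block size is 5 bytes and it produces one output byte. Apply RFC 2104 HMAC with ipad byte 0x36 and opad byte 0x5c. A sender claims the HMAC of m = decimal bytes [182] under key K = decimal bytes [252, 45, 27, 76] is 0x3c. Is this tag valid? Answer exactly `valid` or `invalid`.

valid

Key decimal bytes [252, 45, 27, 76] = fc 2d 1b 4c is 4 bytes ≤ B = 5; zero-pad to 5 bytes: K' = fc 2d 1b 4c 00.
K' ⊕ ipad = ca 1b 2d 7a 36; K' ⊕ opad = a0 71 47 10 5c.
Inner hash: sum = 202+27+45+122+54+182 = 632; mod 256 = 120 → 78.
Outer hash (recomputed tag): sum = 160+113+71+16+92+120 = 572; mod 256 = 60 → 3c.
Recomputed tag = 3c; claimed = 3c → match.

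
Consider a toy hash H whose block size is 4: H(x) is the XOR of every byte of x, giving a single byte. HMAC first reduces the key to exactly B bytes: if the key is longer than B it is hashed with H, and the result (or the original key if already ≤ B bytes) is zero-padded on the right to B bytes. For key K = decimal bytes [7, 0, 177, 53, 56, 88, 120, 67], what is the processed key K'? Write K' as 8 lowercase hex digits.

d8000000

|K| = 8 > B = 4, so first hash the key.
H(K): XOR 07⊕00⊕b1⊕35⊕38⊕58⊕78⊕43 = d8.
Zero-pad H(K) = d8 to 4 bytes: K' = d8 00 00 00.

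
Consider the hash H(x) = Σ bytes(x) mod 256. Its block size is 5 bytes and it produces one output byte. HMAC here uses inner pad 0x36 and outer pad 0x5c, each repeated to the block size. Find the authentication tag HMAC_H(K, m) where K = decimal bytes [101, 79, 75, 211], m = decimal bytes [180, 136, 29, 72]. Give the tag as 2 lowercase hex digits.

Key decimal bytes [101, 79, 75, 211] = 65 4f 4b d3 is 4 bytes ≤ B = 5; zero-pad to 5 bytes: K' = 65 4f 4b d3 00.
K' ⊕ ipad = 53 79 7d e5 36.  K' ⊕ opad = 39 13 17 8f 5c.
Inner input = (K'⊕ipad) ∥ m = 53 79 7d e5 36 ∥ b4 88 1d 48.
Inner hash: sum = 83+121+125+229+54+180+136+29+72 = 1029; mod 256 = 5 → 05.
Outer input = (K'⊕opad) ∥ inner = 39 13 17 8f 5c ∥ 05.
Outer hash (tag): sum = 57+19+23+143+92+5 = 339; mod 256 = 83 → 53.

53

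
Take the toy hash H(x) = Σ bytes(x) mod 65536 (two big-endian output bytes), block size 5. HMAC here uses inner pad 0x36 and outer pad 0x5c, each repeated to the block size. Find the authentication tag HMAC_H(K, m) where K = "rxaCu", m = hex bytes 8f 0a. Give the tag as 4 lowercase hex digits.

Key "rxaCu" = 72 78 61 43 75 is exactly B = 5 bytes: K' = 72 78 61 43 75.
K' ⊕ ipad = 44 4e 57 75 43.  K' ⊕ opad = 2e 24 3d 1f 29.
Inner input = (K'⊕ipad) ∥ m = 44 4e 57 75 43 ∥ 8f 0a.
Inner hash: sum = 68+78+87+117+67+143+10 = 570 → 02 3a.
Outer input = (K'⊕opad) ∥ inner = 2e 24 3d 1f 29 ∥ 02 3a.
Outer hash (tag): sum = 46+36+61+31+41+2+58 = 275 → 01 13.

0113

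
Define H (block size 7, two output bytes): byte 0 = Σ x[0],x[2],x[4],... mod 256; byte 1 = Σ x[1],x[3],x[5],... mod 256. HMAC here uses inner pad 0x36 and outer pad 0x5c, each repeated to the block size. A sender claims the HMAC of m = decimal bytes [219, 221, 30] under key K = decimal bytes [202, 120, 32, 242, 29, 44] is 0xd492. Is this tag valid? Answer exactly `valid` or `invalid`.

valid

Key decimal bytes [202, 120, 32, 242, 29, 44] = ca 78 20 f2 1d 2c is 6 bytes ≤ B = 7; zero-pad to 7 bytes: K' = ca 78 20 f2 1d 2c 00.
K' ⊕ ipad = fc 4e 16 c4 2b 1a 36; K' ⊕ opad = 96 24 7c ae 41 70 5c.
Inner hash: even-index sum = 592 mod 256 = 80; odd-index sum = 549 mod 256 = 37 → 50 25.
Outer hash (recomputed tag): even-index sum = 468 mod 256 = 212; odd-index sum = 402 mod 256 = 146 → d4 92.
Recomputed tag = d492; claimed = d492 → match.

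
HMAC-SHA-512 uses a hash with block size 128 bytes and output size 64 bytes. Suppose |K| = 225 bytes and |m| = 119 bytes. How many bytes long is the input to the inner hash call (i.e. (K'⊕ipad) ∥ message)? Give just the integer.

Key is 225 > 128 bytes, so it is hashed to 64 bytes then zero-padded to 128: |K'| = 128.
Inner input = (K'⊕ipad) ∥ m → 128 + 119 = 247 bytes.

247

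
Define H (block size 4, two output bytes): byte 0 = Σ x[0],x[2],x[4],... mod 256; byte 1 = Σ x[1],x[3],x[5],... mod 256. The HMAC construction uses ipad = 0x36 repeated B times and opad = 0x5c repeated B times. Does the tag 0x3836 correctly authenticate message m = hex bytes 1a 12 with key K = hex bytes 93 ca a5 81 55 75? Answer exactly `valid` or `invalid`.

Key hex bytes 93 ca a5 81 55 75 is 6 bytes > B = 4, so hash it first: H(key) = 8d c0, then zero-pad to 4 bytes: K' = 8d c0 00 00.
K' ⊕ ipad = bb f6 36 36; K' ⊕ opad = d1 9c 5c 5c.
Inner hash: even-index sum = 267 mod 256 = 11; odd-index sum = 318 mod 256 = 62 → 0b 3e.
Outer hash (recomputed tag): even-index sum = 312 mod 256 = 56; odd-index sum = 310 mod 256 = 54 → 38 36.
Recomputed tag = 3836; claimed = 3836 → match.

valid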